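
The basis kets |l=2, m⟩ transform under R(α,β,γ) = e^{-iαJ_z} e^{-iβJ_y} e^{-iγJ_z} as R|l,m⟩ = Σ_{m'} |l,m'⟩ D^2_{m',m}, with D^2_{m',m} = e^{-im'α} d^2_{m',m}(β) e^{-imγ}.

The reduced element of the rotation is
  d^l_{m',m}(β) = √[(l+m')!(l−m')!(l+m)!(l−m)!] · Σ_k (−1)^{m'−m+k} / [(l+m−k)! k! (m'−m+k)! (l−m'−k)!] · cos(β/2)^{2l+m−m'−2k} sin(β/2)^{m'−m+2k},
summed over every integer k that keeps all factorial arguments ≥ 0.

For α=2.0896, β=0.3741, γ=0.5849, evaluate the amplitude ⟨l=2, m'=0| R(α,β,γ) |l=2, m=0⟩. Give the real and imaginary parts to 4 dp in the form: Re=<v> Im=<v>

Re=0.7997 Im=0.0000

First d^2_{0,0}(β=0.3741), then the phase factors e^{-i(0)α} and e^{-i(0)γ}:
With c≡cos(β/2)=0.982557 and s≡sin(β/2)=0.185961, N=[2·2·2·2]^{1/2}=4.000000
k: max(0,(0)−(0))=0 … min(2+(0),2−(0))=2
  k=0: (−1)^0·4.0000/(4)·0.9826^4·0.1860^0 = +0.932033
  k=1: (−1)^1·4.0000/(1)·0.9826^2·0.1860^2 = -0.133543
  k=2: (−1)^2·4.0000/(4)·0.9826^0·0.1860^4 = +0.001196
d^2_{0,0}(0.3741) = +0.932033 -0.133543 +0.001196 = +0.799686
Attach z-rotation phases: D = e^{-i(0)(2.0896)}·(+0.799686)·e^{-i(0)(0.5849)} = +0.799686+0.000000i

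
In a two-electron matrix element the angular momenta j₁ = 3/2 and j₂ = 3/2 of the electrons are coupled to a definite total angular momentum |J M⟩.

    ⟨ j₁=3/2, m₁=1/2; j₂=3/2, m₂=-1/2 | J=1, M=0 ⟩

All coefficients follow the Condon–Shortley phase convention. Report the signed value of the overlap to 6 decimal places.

-0.223607

√[3·2!1!1!/5! · 2!1!1!2!1!1!] = √(1/5)
  +(−1)^0/∏(0,2,1,1,0,0)! = 1/2  (running 1/2)
  +(−1)^1/∏(1,1,0,0,1,1)! = -1  (running -1/2)
⟨..|..⟩ = √(1/5)·(-1/2) = -0.223607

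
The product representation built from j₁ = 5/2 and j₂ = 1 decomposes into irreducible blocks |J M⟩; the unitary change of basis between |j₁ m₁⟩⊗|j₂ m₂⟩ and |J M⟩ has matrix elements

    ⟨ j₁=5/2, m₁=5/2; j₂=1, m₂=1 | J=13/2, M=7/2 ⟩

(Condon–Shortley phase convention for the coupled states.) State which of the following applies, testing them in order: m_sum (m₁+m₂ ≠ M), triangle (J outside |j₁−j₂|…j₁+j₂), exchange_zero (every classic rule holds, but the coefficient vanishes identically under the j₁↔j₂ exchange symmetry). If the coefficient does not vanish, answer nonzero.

m-sum: m₁+m₂ = 5/2+1 = 7/2, M = 7/2  ✓
triangle: need |j₁−j₂| ≤ J ≤ j₁+j₂, i.e. J ∈ [3/2, 7/2]; J = 13/2 is outside ✗ ⇒ coefficient is 0

triangle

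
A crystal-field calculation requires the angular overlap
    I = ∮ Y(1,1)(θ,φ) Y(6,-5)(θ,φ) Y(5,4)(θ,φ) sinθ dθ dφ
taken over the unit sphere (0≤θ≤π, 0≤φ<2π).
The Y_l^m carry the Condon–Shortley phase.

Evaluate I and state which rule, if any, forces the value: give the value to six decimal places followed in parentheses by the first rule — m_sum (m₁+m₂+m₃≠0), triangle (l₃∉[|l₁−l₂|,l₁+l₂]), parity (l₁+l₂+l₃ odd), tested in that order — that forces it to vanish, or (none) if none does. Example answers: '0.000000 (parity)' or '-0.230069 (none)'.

-0.303018 (none)

Checks pass: Σm=0; 12 even; l₃=5∈[5,7].
(2·1+1)(2·6+1)(2·5+1) = 429
Δ: 2! 0! 10! / 13! → 1/858
sum: t=1:−1/14400 = -1/14400
3j²(1 6 5; 0 0 0) = Δ·Π!·Σ² = 6/143  (sign +1)
sum: t=0:+1/725760 = 1/725760
3j²(1 6 5; 1 -5 4) = Δ·Π!·Σ² = 5/78  (sign -1)
combine: 4πI² = 429·6/143·5/78 = 15/13
take √, sign -1: I = -0.30301841
No selection rule forces the value: the integral is nonzero (none).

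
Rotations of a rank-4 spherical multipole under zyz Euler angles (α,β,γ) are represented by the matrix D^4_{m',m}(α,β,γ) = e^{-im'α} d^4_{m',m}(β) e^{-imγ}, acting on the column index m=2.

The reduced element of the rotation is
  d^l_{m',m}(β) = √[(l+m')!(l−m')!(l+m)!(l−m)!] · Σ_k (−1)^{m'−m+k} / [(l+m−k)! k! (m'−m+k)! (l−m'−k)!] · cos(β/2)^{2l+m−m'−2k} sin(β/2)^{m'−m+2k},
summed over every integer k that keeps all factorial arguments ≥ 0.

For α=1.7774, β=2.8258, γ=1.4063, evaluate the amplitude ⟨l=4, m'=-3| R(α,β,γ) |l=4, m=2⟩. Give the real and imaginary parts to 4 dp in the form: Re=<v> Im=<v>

Split into d^4_{-3,2}(β=2.8258) × two z-phases.
Half-angle: c=0.157241, s=0.987560. N=√(1·5040·720·2)=2693.993318
Admissible k: 5..6 (factorial args all ≥0)
  k=5: (−1)^0·2693.9933/(240)·0.1572^3·0.9876^5 = +0.040992
  k=6: (−1)^1·2693.9933/(720)·0.1572^1·0.9876^7 = -0.538983
d^4_{-3,2}(2.8258) = +0.040992 -0.538983 = -0.497991
Attach z-rotation phases: D = e^{-i(-3)(1.7774)}·(-0.497991)·e^{-i(2)(1.4063)} = +0.404727-0.290157i

Re=0.4047 Im=-0.2902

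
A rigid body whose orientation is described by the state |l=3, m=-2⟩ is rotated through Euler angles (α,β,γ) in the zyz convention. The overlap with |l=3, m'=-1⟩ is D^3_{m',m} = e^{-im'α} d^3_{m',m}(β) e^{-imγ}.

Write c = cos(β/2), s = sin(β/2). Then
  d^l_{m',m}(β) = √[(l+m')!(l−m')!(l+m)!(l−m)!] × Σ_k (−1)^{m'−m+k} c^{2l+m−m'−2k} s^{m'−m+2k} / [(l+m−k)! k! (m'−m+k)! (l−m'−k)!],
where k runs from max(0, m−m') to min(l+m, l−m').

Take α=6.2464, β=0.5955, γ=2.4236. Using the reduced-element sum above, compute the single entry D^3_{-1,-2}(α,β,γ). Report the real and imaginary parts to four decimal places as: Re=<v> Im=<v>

First d^3_{-1,-2}(β=0.5955), then the phase factors e^{-i(-1)α} and e^{-i(-2)γ}:
c=cos(0.595500/2)=0.955999, s=sin(0.595500/2)=0.293370; N=√[2·24·1·120]=75.894664
k: max(0,(-2)−(-1))=0 … min(3+(-2),3−(-1))=1
  k=0: (−1)^1·75.8947/(24)·0.9560^5·0.2934^1 = -0.740803
  k=1: (−1)^2·75.8947/(12)·0.9560^3·0.2934^3 = +0.139524
d^3_{-1,-2}(0.5955) = -0.740803 +0.139524 = -0.601279
Phases: e^{-i·(-1)·6.2464}=+0.999323-0.036777i, e^{-i·(-2)·2.4236}=+0.134403-0.990927i ⇒ D=-0.058846+0.598392i

Re=-0.0588 Im=0.5984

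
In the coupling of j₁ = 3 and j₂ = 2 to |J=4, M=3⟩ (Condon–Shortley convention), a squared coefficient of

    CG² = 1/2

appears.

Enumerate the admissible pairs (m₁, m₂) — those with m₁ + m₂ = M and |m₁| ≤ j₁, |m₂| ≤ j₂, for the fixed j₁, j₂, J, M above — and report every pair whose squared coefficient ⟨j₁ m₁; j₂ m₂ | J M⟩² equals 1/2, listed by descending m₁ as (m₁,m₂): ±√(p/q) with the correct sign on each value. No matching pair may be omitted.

(1,2): −√(1/2)

Admissible pairs with m₁+m₂ = M = 3: (1,2), (2,1), (3,0)
  (m₁,m₂)=(3,0): CG² = 9/20, CG = +√(9/20)
  (m₁,m₂)=(2,1): CG² = 1/20, CG = +√(1/20)
  (m₁,m₂)=(1,2): CG² = 1/2, CG = −√(1/2)   ← matches the target
Pairs with CG² = 1/2: (1,2): −√(1/2)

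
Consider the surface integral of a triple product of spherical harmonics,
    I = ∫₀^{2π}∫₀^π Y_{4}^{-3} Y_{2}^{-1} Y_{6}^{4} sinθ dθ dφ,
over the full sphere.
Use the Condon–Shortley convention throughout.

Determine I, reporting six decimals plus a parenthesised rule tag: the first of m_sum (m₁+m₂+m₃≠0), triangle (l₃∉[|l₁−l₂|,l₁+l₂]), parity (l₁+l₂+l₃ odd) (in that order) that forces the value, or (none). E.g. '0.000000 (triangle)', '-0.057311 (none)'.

Checks pass: Σm=0; 12 even; l₃=6∈[2,6].
(2·4+1)(2·2+1)(2·6+1) = 585
Δ: 0! 8! 4! / 13! → 1/6435
sum: t=0:+1/2304 = 1/2304
3j²(4 2 6; 0 0 0) = Δ·Π!·Σ² = 5/143  (sign +1)
sum: t=0:+1/30240 = 1/30240
3j²(4 2 6; -3 -1 4) = Δ·Π!·Σ² = 16/429  (sign +1)
combine: 4πI² = 585·5/143·16/429 = 1200/1573
take √, sign +1: I = 0.24638901
No selection rule forces the value: the integral is nonzero (none).

0.246389 (none)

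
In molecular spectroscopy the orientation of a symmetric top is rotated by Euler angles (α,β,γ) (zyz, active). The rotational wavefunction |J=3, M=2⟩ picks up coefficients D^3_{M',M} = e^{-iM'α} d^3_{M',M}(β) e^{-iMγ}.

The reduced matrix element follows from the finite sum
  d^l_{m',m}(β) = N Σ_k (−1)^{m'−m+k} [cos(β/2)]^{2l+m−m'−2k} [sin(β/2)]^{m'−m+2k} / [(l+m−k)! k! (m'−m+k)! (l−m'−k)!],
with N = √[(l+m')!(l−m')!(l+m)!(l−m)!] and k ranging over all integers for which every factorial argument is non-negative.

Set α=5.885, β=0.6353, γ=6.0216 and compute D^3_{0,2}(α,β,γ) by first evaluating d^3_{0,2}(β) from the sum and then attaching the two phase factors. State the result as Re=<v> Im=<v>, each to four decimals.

Re=0.3362 Im=0.1939

D^3_{0,2}(5.8850,0.6353,6.0216) = e^{-i·0·5.8850}·d^3_{0,2}(0.6353)·e^{-i·2·6.0216}. Compute d first:
c=cos(0.635300/2)=0.949972, s=sin(0.635300/2)=0.312335; N=√[6·6·120·1]=65.726707
k: max(0,(2)−(0))=2 … min(3+(2),3−(0))=3
  k=2: (−1)^0·65.7267/(12)·0.9500^4·0.3123^2 = +0.435156
  k=3: (−1)^1·65.7267/(12)·0.9500^2·0.3123^4 = -0.047040
d^3_{0,2}(0.6353) = +0.435156 -0.047040 = +0.388116
D = (+1.000000+0.000000i)·(+0.388116)·(+0.866239+0.499629i) = +0.336202+0.193914i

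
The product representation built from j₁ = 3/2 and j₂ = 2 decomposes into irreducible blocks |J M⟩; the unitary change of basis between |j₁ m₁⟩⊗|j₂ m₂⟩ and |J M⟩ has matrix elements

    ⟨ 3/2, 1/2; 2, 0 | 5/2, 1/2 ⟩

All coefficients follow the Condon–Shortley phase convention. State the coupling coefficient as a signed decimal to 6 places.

triangle: 1!*2!*3!/7! = 12/5040
(j±m)!: 2!*1!*2!*2!*3!*2! = 96
prefactor² = (2J+1)*Δ*N² = 48/35
  k=0: +1/(0!*1!*1!*2!*1!*1!) = 1/2
  k=1: −1/(1!*0!*0!*1!*2!*2!) = -1/4
Σ = 1/4  ⇒  CG² = 48/35*(1/4)² = 3/35
CG = +√(3/35) = +0.292770

+√(3/35) = +0.292770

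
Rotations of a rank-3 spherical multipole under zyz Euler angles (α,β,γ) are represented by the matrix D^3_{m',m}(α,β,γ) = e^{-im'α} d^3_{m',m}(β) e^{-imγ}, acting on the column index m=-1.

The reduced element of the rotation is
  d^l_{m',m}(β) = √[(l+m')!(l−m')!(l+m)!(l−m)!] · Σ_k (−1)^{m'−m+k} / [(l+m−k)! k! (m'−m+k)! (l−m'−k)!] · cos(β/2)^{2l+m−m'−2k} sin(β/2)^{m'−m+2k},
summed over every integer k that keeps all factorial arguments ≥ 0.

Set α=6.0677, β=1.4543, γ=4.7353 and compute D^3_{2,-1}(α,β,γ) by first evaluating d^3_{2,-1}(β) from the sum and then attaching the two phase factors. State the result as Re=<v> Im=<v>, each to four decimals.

Split into d^3_{2,-1}(β=1.4543) × two z-phases.
Half-angle: c=0.747072, s=0.664743. N=√(120·1·2·24)=75.894664
k∈{0,1} keeps every argument non-negative
  k=0: (−1)^3·75.8947/(12)·0.7471^3·0.6647^3 = -0.774603
  k=1: (−1)^4·75.8947/(24)·0.7471^1·0.6647^5 = +0.306642
d^3_{2,-1}(1.4543) = -0.774603 +0.306642 = -0.467960
Phases: e^{-i·(2)·6.0677}=+0.908561+0.417753i, e^{-i·(-1)·4.7353}=+0.022909-0.999738i ⇒ D=-0.205181+0.420580i

Re=-0.2052 Im=0.4206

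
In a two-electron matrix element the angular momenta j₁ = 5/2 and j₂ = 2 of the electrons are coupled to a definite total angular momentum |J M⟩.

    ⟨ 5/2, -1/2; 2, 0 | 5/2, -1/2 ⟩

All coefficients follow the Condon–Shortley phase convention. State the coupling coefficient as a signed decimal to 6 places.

triangle: 2!×3!×2!/8! = 24/40320
(j±m)!: 2!×3!×2!×2!×2!×3! = 576
prefactor² = (2J+1)×Δ×N² = 72/35
  k=0: +1/(0!×2!×3!×2!×0!×0!) = 1/24
  k=1: −1/(1!×1!×2!×1!×1!×1!) = -1/2
  k=2: +1/(2!×0!×1!×0!×2!×2!) = 1/8
Σ = -1/3  ⇒  CG² = 72/35×(-1/3)² = 8/35
CG = −√(8/35) = -0.478091

-0.478091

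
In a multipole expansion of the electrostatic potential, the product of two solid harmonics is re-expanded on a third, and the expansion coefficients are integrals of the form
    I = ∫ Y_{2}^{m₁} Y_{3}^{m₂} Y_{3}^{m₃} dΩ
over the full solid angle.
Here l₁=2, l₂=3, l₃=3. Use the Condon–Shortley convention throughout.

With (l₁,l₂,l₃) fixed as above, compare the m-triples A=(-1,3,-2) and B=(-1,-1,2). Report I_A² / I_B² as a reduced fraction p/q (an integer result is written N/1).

Same 2,3,3: normalisation and zero-m 3j drop out of the ratio.
A: Δ: 2! 2! 4! / 9! → 1/3780; sum: t=2:+1/48 = 1/48; 3j²(2 3 3; -1 3 -2) = Δ·Π!·Σ² = 5/84  (sign -1)
B: Δ: 2! 2! 4! / 9! → 1/3780; sum: t=1:−1/12 t=2:+1/48 = -1/16; 3j²(2 3 3; -1 -1 2) = Δ·Π!·Σ² = 1/28  (sign +1)
I_A²/I_B² = (5/84)/(1/28) = 5/3

5/3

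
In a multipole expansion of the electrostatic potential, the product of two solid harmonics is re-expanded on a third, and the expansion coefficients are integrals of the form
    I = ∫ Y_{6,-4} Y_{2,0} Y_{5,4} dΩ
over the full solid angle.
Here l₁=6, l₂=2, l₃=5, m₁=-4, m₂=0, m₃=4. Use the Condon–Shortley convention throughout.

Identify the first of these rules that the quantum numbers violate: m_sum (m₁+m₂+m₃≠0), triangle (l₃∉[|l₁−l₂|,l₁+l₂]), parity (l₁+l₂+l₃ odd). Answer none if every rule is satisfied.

m₁+m₂+m₃ = -4 + 0 + 4 = 0  ✓
triangle: |6−2|=4 ≤ l₃=5 ≤ 6+2=8  ✓
parity: l₁+l₂+l₃ = 13 is odd  ✗

parity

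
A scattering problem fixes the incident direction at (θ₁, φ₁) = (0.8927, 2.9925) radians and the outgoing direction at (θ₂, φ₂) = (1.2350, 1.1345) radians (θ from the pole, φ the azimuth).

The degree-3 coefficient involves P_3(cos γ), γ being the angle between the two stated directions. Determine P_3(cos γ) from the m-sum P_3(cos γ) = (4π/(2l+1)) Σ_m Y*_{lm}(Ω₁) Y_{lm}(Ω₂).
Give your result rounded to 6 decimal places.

Term-by-term m-sum for l=3 (normalisation 4π/7 = 1.795196):
  term(m=-3) = (0.052513, -0.045062)   from Y*(Ω₁)=(-0.177673, 0.085230), Y(Ω₂)=(-0.339173, 0.090920)
  term(m=-2) = (-0.097990, -0.063419)   from Y*(Ω₁)=(0.371658, -0.114229), Y(Ω₂)=(-0.192980, -0.229951)
  term(m=-1) = (0.009621, -0.032573)   from Y*(Ω₁)=(-0.240826, 0.036174), Y(Ω₂)=(-0.058937, 0.126404)
  term(m=+0) = (0.073023, 0.000000)   from Y*(Ω₁)=(-0.241683, -0.000000), Y(Ω₂)=(-0.302146, 0.000000)
  term(m=+1) = (0.009621, 0.032573)   from Y*(Ω₁)=(0.240826, 0.036174), Y(Ω₂)=(0.058937, 0.126404)
  term(m=+2) = (-0.097990, 0.063419)   from Y*(Ω₁)=(0.371658, 0.114229), Y(Ω₂)=(-0.192980, 0.229951)
  term(m=+3) = (0.052513, 0.045062)   from Y*(Ω₁)=(0.177673, 0.085230), Y(Ω₂)=(0.339173, 0.090920)
Accumulated sum (0.001311, 0.000000); after 4π/(2l+1) scaling, (0.002354, 0.000000) ⇒ P_3 = 0.002354

0.002354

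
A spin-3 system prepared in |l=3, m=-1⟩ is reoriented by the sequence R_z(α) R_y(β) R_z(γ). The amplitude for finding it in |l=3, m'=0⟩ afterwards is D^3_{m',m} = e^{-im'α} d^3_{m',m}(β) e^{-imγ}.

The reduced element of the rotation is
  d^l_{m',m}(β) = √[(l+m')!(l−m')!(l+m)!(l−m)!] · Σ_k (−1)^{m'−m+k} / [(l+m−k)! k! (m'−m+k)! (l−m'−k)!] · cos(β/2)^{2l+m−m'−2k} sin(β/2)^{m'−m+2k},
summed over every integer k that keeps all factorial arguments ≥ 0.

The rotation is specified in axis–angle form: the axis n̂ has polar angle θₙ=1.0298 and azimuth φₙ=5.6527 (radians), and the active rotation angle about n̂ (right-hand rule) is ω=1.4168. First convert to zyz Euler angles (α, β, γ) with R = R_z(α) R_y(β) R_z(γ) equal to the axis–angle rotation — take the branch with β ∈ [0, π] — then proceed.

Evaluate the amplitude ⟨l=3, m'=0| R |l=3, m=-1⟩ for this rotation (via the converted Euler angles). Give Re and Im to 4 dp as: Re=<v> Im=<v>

Axis–angle → zyz. n̂ = (sinθₙcosφₙ, sinθₙsinφₙ, cosθₙ) = (+0.692393, -0.505349, +0.514990), ω = 1.4168.
R = I cosω + sinω [n̂]ₓ + (1−cosω) n̂n̂ᵀ gives
  R = [+0.559261, -0.805125, -0.197487; +0.212667, +0.369594, -0.904529; +0.801249, +0.463869, +0.377922]
β = atan2(√(R₁₃²+R₂₃²), R₃₃) = 1.183245; α = atan2(R₂₃, R₁₃) mod 2π = 4.497431; γ = atan2(R₃₂, −R₃₁) mod 2π = 2.616809
First d^3_{0,-1}(β=1.1832), then the phase factors e^{-i(0)α} and e^{-i(-1)γ}:
Half-angle: c=0.830037, s=0.557708. N=√(6·6·2·24)=41.569219
Admissible k: 0..2 (factorial args all ≥0)
  k=0: (−1)^1·41.5692/(12)·0.8300^5·0.5577^1 = -0.761176
  k=1: (−1)^2·41.5692/(4)·0.8300^3·0.5577^3 = +1.030922
  k=2: (−1)^3·41.5692/(12)·0.8300^1·0.5577^5 = -0.155140
d^3_{0,-1}(1.1832) = -0.761176 +1.030922 -0.155140 = +0.114606
Attach z-rotation phases: D = e^{-i(0)(4.4974)}·(+0.114606)·e^{-i(-1)(2.6168)} = -0.099184+0.057421i

Re=-0.0992 Im=0.0574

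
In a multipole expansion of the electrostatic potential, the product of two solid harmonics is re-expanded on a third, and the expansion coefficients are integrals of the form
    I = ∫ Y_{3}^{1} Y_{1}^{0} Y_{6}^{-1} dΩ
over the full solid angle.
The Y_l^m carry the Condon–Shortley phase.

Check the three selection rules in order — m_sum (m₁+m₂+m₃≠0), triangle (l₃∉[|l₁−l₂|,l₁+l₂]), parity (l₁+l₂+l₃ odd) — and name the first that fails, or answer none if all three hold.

triangle

azimuthal sum: 1 + 0 − 1 = 0  ✓
l₃ must lie in [2,4]; have l₃=6  ✗
L = 3 + 1 + 6 = 10 (even)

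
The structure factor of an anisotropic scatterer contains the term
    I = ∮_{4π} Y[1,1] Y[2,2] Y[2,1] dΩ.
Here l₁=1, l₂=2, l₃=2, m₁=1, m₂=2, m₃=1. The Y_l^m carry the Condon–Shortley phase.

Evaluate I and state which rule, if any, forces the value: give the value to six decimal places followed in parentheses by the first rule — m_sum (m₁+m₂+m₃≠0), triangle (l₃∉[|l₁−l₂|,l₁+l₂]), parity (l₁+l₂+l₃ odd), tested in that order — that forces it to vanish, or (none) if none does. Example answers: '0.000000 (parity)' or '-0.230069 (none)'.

0.000000 (m_sum)

m-sum = 1 + 2 + 1 = 4 ≠ 0 ⇒ I = 0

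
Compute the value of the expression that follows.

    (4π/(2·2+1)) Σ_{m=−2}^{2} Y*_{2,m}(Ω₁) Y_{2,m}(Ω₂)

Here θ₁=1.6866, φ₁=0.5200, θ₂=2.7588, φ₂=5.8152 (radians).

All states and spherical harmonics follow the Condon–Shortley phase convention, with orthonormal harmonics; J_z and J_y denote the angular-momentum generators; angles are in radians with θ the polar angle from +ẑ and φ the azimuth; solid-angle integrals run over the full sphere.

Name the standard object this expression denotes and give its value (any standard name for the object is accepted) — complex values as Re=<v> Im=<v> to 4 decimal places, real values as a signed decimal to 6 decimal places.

Legendre polynomial (addition theorem), -0.354567

This sum is the spherical-harmonic addition theorem: it equals the Legendre polynomial P_l(cos γ) of the angle γ between the two directions.
Summing Y*_{l m}(θ₁,φ₁)·Y_{l m}(θ₂,φ₂) over m ∈ [−2, 2]; prefactor 4π/(2·2+1) = 2.513274:
  term(m=-2) = -0.008096+0.018875i   from Y*(Ω₁)=+0.192929+0.328677i, Y(Ω₂)=+0.031959+0.043391i
  term(m=-1) = +0.013062+0.019816i   from Y*(Ω₁)=-0.076946-0.044056i, Y(Ω₂)=-0.238892-0.120744i
  term(m=+0) = -0.151011-0.000000i   from Y*(Ω₁)=-0.302760-0.000000i, Y(Ω₂)=+0.498781+0.000000i
  term(m=+1) = +0.013062-0.019816i   from Y*(Ω₁)=+0.076946-0.044056i, Y(Ω₂)=+0.238892-0.120744i
  term(m=+2) = -0.008096-0.018875i   from Y*(Ω₁)=+0.192929-0.328677i, Y(Ω₂)=+0.031959-0.043391i
Σ over m = -0.141078+0.000000i; ×(4π/5) → -0.354567+0.000000i. Real part: -0.354567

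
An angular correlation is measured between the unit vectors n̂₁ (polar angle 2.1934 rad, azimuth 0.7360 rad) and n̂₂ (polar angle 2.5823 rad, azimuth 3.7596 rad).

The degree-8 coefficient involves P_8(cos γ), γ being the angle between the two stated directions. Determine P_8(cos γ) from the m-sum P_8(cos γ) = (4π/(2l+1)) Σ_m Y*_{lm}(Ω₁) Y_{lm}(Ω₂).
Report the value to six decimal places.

0.231248

Addition theorem: P_8(cos γ) = (4π/17) Σ_m Y*_{lm}(Ω₁) Y_{lm}(Ω₂), m = −8…8:
  m=-8: Y*=0.09023 - 0.03764j  Y=0.00074 + 0.00315j  product 0.00019 + 0.00026j
  m=-7: Y*=-0.11947 + 0.25402j  Y=-0.00780 + 0.01916j  product -0.00394 - 0.00427j
  m=-6: Y*=-0.12958 - 0.42432j  Y=-0.06929 + 0.04407j  product 0.02768 + 0.02369j
  m=-5: Y*=0.30261 + 0.18074j  Y=-0.22511 - 0.01162j  product -0.06602 - 0.04420j
  m=-4: Y*=0.04692 - 0.00939j  Y=-0.33370 - 0.26413j  product -0.01814 - 0.00926j
  m=-3: Y*=-0.21633 + 0.29226j  Y=-0.13758 - 0.47271j  product 0.16792 + 0.06205j
  m=-2: Y*=-0.01451 - 0.14643j  Y=0.05753 - 0.16538j  product -0.02505 - 0.00602j
  m=-1: Y*=-0.22425 - 0.20312j  Y=-0.28063 + 0.19950j  product 0.10346 + 0.01226j
  m=+0: Y*=0.19629 + 0.00000j  Y=-0.30230 + 0.00000j  product -0.05934 + 0.00000j
  m=+1: Y*=0.22425 - 0.20312j  Y=0.28063 + 0.19950j  product 0.10346 - 0.01226j
  m=+2: Y*=-0.01451 + 0.14643j  Y=0.05753 + 0.16538j  product -0.02505 + 0.00602j
  m=+3: Y*=0.21633 + 0.29226j  Y=0.13758 - 0.47271j  product 0.16792 - 0.06205j
  m=+4: Y*=0.04692 + 0.00939j  Y=-0.33370 + 0.26413j  product -0.01814 + 0.00926j
  m=+5: Y*=-0.30261 + 0.18074j  Y=0.22511 - 0.01162j  product -0.06602 + 0.04420j
  m=+6: Y*=-0.12958 + 0.42432j  Y=-0.06929 - 0.04407j  product 0.02768 - 0.02369j
  m=+7: Y*=0.11947 + 0.25402j  Y=0.00780 + 0.01916j  product -0.00394 + 0.00427j
  m=+8: Y*=0.09023 + 0.03764j  Y=0.00074 - 0.00315j  product 0.00019 - 0.00026j
Accumulated sum 0.31284 + 0.00000j; after 4π/(2l+1) scaling, 0.23125 + 0.00000j ⇒ P_8 = 0.231248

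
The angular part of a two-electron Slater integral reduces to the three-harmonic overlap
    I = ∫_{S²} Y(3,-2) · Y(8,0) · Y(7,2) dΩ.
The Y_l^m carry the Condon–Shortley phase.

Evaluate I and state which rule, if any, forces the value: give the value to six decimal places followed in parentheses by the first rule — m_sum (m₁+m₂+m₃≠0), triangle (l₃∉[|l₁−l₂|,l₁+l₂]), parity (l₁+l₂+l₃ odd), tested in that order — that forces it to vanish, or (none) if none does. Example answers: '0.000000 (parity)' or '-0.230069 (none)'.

Checks pass: Σm=0; 18 even; l₃=7∈[5,11].
(2·3+1)(2·8+1)(2·7+1) = 1785
Δ: 4! 2! 12! / 19! → 1/5290740
sum: t=1:−1/7257600 t=2:+1/2073600 t=3:−1/7257600 = 1/4838400
3j²(3 8 7; 0 0 0) = Δ·Π!·Σ² = 252/20995  (sign -1)
sum: t=3:−1/7257600 t=4:+1/23224320 = -11/116121600
3j²(3 8 7; -2 0 2) = Δ·Π!·Σ² = 121/8398  (sign +1)
combine: 4πI² = 1785·252/20995·121/8398 = 320166/1037153
take √, sign -1: I = -0.15673329
No selection rule forces the value: the integral is nonzero (none).

-0.156733 (none)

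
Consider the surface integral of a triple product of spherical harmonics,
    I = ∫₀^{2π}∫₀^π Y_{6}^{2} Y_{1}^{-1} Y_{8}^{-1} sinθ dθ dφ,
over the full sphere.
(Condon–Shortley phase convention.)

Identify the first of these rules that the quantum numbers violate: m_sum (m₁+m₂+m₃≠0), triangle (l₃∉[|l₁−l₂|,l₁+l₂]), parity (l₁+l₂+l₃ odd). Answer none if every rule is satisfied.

azimuthal sum: 2 − 1 − 1 = 0  ✓
l₃ must lie in [5,7]; have l₃=8  ✗
L = 6 + 1 + 8 = 15 (odd)

triangle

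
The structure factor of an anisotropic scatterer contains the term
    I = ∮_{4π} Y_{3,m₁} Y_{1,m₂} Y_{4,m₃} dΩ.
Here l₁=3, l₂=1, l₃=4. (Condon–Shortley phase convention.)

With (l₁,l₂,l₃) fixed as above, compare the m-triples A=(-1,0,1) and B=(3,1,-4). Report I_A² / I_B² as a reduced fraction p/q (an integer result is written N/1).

15/28

Same 3,1,4: normalisation and zero-m 3j drop out of the ratio.
A: Δ: 0! 6! 2! / 9! → 1/252; sum: t=0:+1/48 = 1/48; 3j²(3 1 4; -1 0 1) = Δ·Π!·Σ² = 5/84  (sign -1)
B: Δ: 0! 6! 2! / 9! → 1/252; sum: t=0:+1/1440 = 1/1440; 3j²(3 1 4; 3 1 -4) = Δ·Π!·Σ² = 1/9  (sign +1)
I_A²/I_B² = (5/84)/(1/9) = 15/28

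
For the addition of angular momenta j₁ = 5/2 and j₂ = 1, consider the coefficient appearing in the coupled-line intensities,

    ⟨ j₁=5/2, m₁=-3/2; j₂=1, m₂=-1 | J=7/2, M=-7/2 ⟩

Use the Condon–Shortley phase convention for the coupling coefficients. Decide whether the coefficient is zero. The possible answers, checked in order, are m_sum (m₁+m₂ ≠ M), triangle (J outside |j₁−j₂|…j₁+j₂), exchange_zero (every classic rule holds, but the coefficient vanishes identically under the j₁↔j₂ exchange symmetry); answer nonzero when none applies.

m_sum

m-sum: m₁+m₂ = -3/2+(-1) = -5/2, M = -7/2  ✗ ⇒ coefficient is 0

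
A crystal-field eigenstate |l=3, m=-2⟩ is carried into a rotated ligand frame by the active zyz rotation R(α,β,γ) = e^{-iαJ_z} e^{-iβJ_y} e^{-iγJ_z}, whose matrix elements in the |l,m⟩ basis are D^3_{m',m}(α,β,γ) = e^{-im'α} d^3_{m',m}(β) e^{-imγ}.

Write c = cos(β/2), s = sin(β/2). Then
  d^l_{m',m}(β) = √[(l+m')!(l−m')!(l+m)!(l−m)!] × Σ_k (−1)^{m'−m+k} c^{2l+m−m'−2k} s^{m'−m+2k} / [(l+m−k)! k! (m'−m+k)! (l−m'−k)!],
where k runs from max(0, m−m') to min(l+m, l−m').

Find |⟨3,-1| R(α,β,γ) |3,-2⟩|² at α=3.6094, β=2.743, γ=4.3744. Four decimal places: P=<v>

First d^3_{-1,-2}(β=2.7430), then the phase factors e^{-i(-1)α} and e^{-i(-2)γ}:
With c≡cos(β/2)=0.197980 and s≡sin(β/2)=0.980206, N=[2·24·1·120]^{1/2}=75.894664
Admissible k: 0..1 (factorial args all ≥0)
  k=0: (−1)^1·75.8947/(24)·0.1980^5·0.9802^1 = -0.000943
  k=1: (−1)^2·75.8947/(12)·0.1980^3·0.9802^3 = +0.046221
d^3_{-1,-2}(2.7430) = -0.000943 +0.046221 = +0.045279
|D^3_{-1,-2}|² = |d^3_{-1,-2}(β)|² = (+0.045279)² = 0.002050 (the z-rotation phases have unit modulus)

P=0.0021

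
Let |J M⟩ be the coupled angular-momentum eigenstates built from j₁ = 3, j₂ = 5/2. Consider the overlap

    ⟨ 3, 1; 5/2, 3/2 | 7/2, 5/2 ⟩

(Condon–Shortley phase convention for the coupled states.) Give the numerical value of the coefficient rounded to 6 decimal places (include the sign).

triangle: 2!×4!×3!/10! = 288/3628800
(j±m)!: 4!×2!×4!×1!×6!×1! = 829440
prefactor² = (2J+1)×Δ×N² = 18432/35
  k=1: −1/(1!×1!×1!×3!×3!×0!) = -1/36
  k=2: +1/(2!×0!×0!×2!×4!×1!) = 1/96
Σ = -5/288  ⇒  CG² = 18432/35×(-5/288)² = 10/63
CG = −√(10/63) = -0.398410

-0.398410  (= −√(10/63))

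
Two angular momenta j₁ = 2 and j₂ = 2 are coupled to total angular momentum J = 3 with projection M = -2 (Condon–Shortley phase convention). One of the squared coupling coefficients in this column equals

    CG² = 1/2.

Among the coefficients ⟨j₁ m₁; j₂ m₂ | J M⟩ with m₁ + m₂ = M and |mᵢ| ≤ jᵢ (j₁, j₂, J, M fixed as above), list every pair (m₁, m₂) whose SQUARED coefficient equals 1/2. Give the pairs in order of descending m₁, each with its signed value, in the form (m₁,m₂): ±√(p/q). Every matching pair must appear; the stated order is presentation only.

(0,-2): +√(1/2); (-2,0): −√(1/2)

Admissible pairs with m₁+m₂ = M = -2: (-2,0), (-1,-1), (0,-2)
  (m₁,m₂)=(0,-2): CG² = 1/2, CG = +√(1/2)   ← matches the target
  (m₁,m₂)=(-1,-1): CG² = 0/1, CG = 0
  (m₁,m₂)=(-2,0): CG² = 1/2, CG = −√(1/2)   ← matches the target
Pairs with CG² = 1/2: (0,-2): +√(1/2); (-2,0): −√(1/2)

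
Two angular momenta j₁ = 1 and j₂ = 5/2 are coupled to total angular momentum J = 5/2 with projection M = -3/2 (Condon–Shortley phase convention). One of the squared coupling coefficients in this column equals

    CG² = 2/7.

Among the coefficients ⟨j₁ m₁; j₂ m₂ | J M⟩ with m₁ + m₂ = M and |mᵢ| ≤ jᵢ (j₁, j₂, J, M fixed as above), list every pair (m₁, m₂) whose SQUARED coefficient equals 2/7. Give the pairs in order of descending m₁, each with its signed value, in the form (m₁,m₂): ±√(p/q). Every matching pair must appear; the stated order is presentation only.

(1,-5/2): +√(2/7)

Admissible pairs with m₁+m₂ = M = -3/2: (-1,-1/2), (0,-3/2), (1,-5/2)
  (m₁,m₂)=(1,-5/2): CG² = 2/7, CG = +√(2/7)   ← matches the target
  (m₁,m₂)=(0,-3/2): CG² = 9/35, CG = +√(9/35)
  (m₁,m₂)=(-1,-1/2): CG² = 16/35, CG = −√(16/35)
Pairs with CG² = 2/7: (1,-5/2): +√(2/7)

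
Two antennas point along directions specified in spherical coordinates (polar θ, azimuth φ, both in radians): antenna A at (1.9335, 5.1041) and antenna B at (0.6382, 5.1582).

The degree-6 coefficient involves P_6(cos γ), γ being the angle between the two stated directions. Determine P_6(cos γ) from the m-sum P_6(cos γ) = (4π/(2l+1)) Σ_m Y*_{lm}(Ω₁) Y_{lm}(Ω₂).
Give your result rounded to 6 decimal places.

Expand P_6 via completeness: Σ_{m} conj(Y_{6,m}) at Ω₁ times Y_{6,m} at Ω₂ —
  m=-6: Y*=(0.226789, -0.229495)  Y=(0.019288, 0.009718)  product (0.006605, -0.002222)
  m=-5: Y*=(-0.392663, -0.160378)  Y=(0.079791, -0.061704)  product (-0.041227, 0.011432)
  m=-4: Y*=(0.000415, 0.104882)  Y=(-0.057767, -0.267807)  product (0.028064, -0.006170)
  m=-3: Y*=(-0.281517, 0.117587)  Y=(-0.440815, -0.104779)  product (0.136417, -0.022337)
  m=-2: Y*=(0.149865, 0.149274)  Y=(-0.226607, 0.280698)  product (-0.075861, 0.008240)
  m=-1: Y*=(-0.091115, 0.220586)  Y=(-0.052712, -0.110300)  product (0.029134, -0.001578)
  m=+0: Y*=(0.234376, -0.000000)  Y=(-0.402920, 0.000000)  product (-0.094435, 0.000000)
  m=+1: Y*=(0.091115, 0.220586)  Y=(0.052712, -0.110300)  product (0.029134, 0.001578)
  m=+2: Y*=(0.149865, -0.149274)  Y=(-0.226607, -0.280698)  product (-0.075861, -0.008240)
  m=+3: Y*=(0.281517, 0.117587)  Y=(0.440815, -0.104779)  product (0.136417, 0.022337)
  m=+4: Y*=(0.000415, -0.104882)  Y=(-0.057767, 0.267807)  product (0.028064, 0.006170)
  m=+5: Y*=(0.392663, -0.160378)  Y=(-0.079791, -0.061704)  product (-0.041227, -0.011432)
  m=+6: Y*=(0.226789, 0.229495)  Y=(0.019288, -0.009718)  product (0.006605, 0.002222)
Total Σ_m = (0.071829, -0.000000). Multiply by 0.966644: (0.069433, -0.000000). P_6(cos γ) = 0.069433

0.069433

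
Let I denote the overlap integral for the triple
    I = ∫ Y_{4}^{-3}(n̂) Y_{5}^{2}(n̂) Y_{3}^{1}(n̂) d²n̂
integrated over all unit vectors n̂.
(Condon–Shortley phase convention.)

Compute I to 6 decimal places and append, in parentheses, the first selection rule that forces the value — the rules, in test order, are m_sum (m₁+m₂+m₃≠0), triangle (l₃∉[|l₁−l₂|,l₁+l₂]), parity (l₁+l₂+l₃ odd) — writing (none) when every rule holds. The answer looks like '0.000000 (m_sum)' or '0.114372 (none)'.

-0.171363 (none)

Checks pass: Σm=0; 12 even; l₃=3∈[1,9].
(2·4+1)(2·5+1)(2·3+1) = 693
Δ: 6! 2! 4! / 13! → 1/180180
sum: t=2:+1/576 t=3:−1/144 t=4:+1/576 = -1/288
3j²(4 5 3; 0 0 0) = Δ·Π!·Σ² = 20/1001  (sign +1)
sum: t=5:−1/960 t=6:+1/4320 = -7/8640
3j²(4 5 3; -3 2 1) = Δ·Π!·Σ² = 343/12870  (sign -1)
combine: 4πI² = 693·20/1001·343/12870 = 686/1859
take √, sign -1: I = -0.17136315
No selection rule forces the value: the integral is nonzero (none).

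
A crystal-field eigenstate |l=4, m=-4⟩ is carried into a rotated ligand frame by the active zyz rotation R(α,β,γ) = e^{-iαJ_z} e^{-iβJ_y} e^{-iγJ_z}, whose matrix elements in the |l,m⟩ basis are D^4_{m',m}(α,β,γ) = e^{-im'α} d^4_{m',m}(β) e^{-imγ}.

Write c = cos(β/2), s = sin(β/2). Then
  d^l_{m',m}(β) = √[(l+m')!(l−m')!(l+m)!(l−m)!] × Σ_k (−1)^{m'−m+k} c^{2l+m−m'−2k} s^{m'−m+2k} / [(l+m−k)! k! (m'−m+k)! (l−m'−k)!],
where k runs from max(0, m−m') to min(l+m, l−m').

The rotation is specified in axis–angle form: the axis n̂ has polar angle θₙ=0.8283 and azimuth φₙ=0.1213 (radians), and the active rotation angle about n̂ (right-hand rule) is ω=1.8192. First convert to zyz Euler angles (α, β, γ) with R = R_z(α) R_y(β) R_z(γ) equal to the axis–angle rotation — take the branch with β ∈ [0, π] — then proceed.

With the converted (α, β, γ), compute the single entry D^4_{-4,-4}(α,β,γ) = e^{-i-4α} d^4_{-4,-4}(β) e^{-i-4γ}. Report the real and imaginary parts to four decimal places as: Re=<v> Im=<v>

Re=0.1626 Im=-0.1019

Axis–angle → zyz. n̂ = (sinθₙcosφₙ, sinθₙsinφₙ, cosθₙ) = (+0.731369, +0.089153, +0.676129), ω = 1.8192.
R = I cosω + sinω [n̂]ₓ + (1−cosω) n̂n̂ᵀ gives
  R = [+0.420553, -0.574142, +0.702493; +0.736611, -0.235955, -0.633822; +0.529660, +0.784019, +0.323688]
β = atan2(√(R₁₃²+R₂₃²), R₃₃) = 1.241172; α = atan2(R₂₃, R₁₃) mod 2π = 5.549130; γ = atan2(R₃₂, −R₃₁) mod 2π = 2.164938
Split into d^4_{-4,-4}(β=1.2412) × two z-phases.
With c≡cos(β/2)=0.813538 and s≡sin(β/2)=0.581512, N=[1·40320·1·40320]^{1/2}=40320.000000
k: max(0,(-4)−(-4))=0 … min(4+(-4),4−(-4))=0
  k=0: (−1)^0·40320.0000/(40320)·0.8135^8·0.5815^0 = +0.191877
d^4_{-4,-4}(1.2412) = +0.191877
Attach z-rotation phases: D = e^{-i(-4)(5.5491)}·(+0.191877)·e^{-i(-4)(2.1649)} = +0.162604-0.101866i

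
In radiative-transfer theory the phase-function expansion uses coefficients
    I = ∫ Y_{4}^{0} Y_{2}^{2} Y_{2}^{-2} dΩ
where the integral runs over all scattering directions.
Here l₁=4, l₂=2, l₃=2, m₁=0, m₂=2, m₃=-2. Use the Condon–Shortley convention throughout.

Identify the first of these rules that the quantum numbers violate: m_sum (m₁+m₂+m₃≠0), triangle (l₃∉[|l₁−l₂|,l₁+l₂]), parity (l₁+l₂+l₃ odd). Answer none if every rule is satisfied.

none

Σmᵢ = 0  ✓
l₃∈[|l₁−l₂|,l₁+l₂]=[2,6], have l₃=2  ✓
Σlᵢ = 8 ⇒ even  ✓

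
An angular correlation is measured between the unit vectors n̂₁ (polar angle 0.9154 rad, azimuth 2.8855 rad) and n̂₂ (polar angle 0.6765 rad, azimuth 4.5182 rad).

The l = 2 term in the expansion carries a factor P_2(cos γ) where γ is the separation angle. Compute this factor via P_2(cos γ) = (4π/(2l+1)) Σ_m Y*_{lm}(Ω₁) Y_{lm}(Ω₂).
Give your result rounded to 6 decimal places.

Summing Y*_{l m}(θ₁,φ₁)·Y_{l m}(θ₂,φ₂) over m ∈ [−2, 2]; prefactor 4π/(2·2+1) = 2.513274:
  m=-2: (0.21163 - 0.11899j) × (-0.14013 - 0.05733j) = -0.03648 + 0.00454j  (running Σ = -0.03648 + 0.00454j)
  m=-1: (-0.36112 + 0.09456j) × (-0.07278 + 0.37006j) = -0.00871 - 0.14052j  (running Σ = -0.04519 - 0.13598j)
  m=0: (0.03607 + 0.00000j) × (0.25992 + 0.00000j) = 0.00938 + 0.00000j  (running Σ = -0.03581 - 0.13598j)
  m=1: (0.36112 + 0.09456j) × (0.07278 + 0.37006j) = -0.00871 + 0.14052j  (running Σ = -0.04452 + 0.00454j)
  m=2: (0.21163 + 0.11899j) × (-0.14013 + 0.05733j) = -0.03648 - 0.00454j  (running Σ = -0.08100 - 0.00000j)
Σ over m = -0.08100 - 0.00000j; ×(4π/5) → -0.20357 - 0.00000j. Real part: -0.203574

-0.203574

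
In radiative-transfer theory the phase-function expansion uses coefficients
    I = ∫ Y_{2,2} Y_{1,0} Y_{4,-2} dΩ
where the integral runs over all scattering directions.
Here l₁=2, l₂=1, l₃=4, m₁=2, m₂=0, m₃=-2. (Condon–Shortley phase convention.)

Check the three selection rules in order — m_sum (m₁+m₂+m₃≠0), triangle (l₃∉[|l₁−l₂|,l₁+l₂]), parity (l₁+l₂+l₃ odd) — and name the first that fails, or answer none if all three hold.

m₁+m₂+m₃ = 2 + 0 − 2 = 0  ✓
triangle: need |l₁−l₂| ≤ l₃ ≤ l₁+l₂ = [1,3]; l₃=4 is outside  ✗
parity: l₁+l₂+l₃ = 7 is odd

triangle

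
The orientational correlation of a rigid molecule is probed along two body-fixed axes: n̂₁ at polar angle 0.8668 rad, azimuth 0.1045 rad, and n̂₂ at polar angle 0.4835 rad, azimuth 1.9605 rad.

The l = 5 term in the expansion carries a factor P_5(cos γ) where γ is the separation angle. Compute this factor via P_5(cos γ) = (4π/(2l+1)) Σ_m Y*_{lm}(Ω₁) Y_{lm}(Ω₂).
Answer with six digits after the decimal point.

Term-by-term m-sum for l=5 (normalisation 4π/11 = 1.142397):
  m=-5: (0.10351 + 0.05961j) × (-0.00937 + 0.00372j) = -0.00119 - 0.00017j  (running Σ = -0.00119 - 0.00017j)
  m=-4: (0.29312 + 0.13020j) × (0.00073 - 0.06069j) = 0.00811 - 0.01769j  (running Σ = 0.00692 - 0.01787j)
  m=-3: (0.40382 + 0.13092j) × (0.19370 + 0.08228j) = 0.06745 + 0.05858j  (running Σ = 0.07437 + 0.04072j)
  m=-2: (0.16016 + 0.03397j) × (-0.31179 + 0.30807j) = -0.06040 + 0.03875j  (running Σ = 0.01397 + 0.07947j)
  m=-1: (-0.28636 - 0.03003j) × (-0.16572 - 0.40349j) = 0.03534 + 0.12052j  (running Σ = 0.04930 + 0.19999j)
  m=0: (-0.24745 + 0.00000j) × (-0.12011 + 0.00000j) = 0.02972 + 0.00000j  (running Σ = 0.07903 + 0.19999j)
  m=1: (0.28636 - 0.03003j) × (0.16572 - 0.40349j) = 0.03534 - 0.12052j  (running Σ = 0.11436 + 0.07947j)
  m=2: (0.16016 - 0.03397j) × (-0.31179 - 0.30807j) = -0.06040 - 0.03875j  (running Σ = 0.05396 + 0.04072j)
  m=3: (-0.40382 + 0.13092j) × (-0.19370 + 0.08228j) = 0.06745 - 0.05858j  (running Σ = 0.12141 - 0.01787j)
  m=4: (0.29312 - 0.13020j) × (0.00073 + 0.06069j) = 0.00811 + 0.01769j  (running Σ = 0.12952 - 0.00017j)
  m=5: (-0.10351 + 0.05961j) × (0.00937 + 0.00372j) = -0.00119 + 0.00017j  (running Σ = 0.12833 + 0.00000j)
Accumulated sum 0.12833 + 0.00000j; after 4π/(2l+1) scaling, 0.14660 + 0.00000j ⇒ P_5 = 0.146605

0.146605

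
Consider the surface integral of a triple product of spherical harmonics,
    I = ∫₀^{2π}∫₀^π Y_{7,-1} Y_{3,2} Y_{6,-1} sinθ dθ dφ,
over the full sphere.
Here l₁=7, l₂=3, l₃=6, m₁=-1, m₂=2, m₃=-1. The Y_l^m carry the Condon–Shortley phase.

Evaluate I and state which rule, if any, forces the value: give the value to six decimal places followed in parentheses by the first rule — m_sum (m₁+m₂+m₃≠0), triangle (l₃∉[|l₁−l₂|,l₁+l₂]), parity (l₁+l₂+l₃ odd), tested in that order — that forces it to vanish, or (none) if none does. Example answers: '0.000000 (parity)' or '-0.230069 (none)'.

m-sum 0 ✓  L=16 even ✓  4≤6≤10 ✓
Π(2lᵢ+1) = 15×7×13 = 1365
triangle coeff Δ(7,3,6) = 1/2042040
Σ_t [1,3]: t=1:−1/207360 t=2:+1/57600 t=3:−1/207360 = 1/129600
(3j)²=168/12155 [(7 3 6; 0 0 0)], sign=+1
Σ_t [3,4]: t=3:−1/172800 t=4:+1/414720 = -7/2073600
(3j)²=343/29172 [(7 3 6; -1 2 -1)], sign=+1
⇒ 4πI² = 100842/454597
I = (+1)√(100842/454597/(4π)) = 0.13286253
No selection rule forces the value: the integral is nonzero (none).

0.132863 (none)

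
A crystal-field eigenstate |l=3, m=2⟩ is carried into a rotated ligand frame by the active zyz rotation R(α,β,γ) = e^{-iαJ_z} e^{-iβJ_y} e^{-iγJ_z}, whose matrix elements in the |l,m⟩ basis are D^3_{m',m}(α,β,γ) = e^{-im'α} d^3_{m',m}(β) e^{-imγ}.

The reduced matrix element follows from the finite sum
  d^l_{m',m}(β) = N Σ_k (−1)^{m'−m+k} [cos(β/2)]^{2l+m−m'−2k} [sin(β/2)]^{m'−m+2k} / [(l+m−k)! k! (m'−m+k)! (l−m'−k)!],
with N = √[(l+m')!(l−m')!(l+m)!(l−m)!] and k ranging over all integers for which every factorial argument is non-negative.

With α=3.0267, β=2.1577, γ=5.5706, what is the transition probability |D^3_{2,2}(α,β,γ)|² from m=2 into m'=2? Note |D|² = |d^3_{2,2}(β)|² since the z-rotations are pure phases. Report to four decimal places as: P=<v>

P=0.0332

First d^3_{2,2}(β=2.1577), then the phase factors e^{-i(2)α} and e^{-i(2)γ}:
c=cos(2.157700/2)=0.472342, s=sin(2.157700/2)=0.881415; N=√[120·1·120·1]=120.000000
The bounds max(0,m−m')=0 and min(l+m,l−m')=1 give 2 terms
  k=0: (−1)^0·120.0000/(120)·0.4723^6·0.8814^0 = +0.011106
  k=1: (−1)^1·120.0000/(24)·0.4723^4·0.8814^2 = -0.193356
d^3_{2,2}(2.1577) = +0.011106 -0.193356 = -0.182251
|D^3_{2,2}|² = |d^3_{2,2}(β)|² = (-0.182251)² = 0.033215 (the z-rotation phases have unit modulus)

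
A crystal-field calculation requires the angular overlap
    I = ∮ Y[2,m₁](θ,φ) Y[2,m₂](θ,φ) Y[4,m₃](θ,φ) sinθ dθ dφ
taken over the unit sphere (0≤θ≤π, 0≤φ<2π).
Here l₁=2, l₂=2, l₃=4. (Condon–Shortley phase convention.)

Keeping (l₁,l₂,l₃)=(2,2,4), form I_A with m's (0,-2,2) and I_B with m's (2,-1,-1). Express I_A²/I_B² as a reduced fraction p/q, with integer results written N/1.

3/1

Same 2,2,4: normalisation and zero-m 3j drop out of the ratio.
A: Δ: 0! 4! 4! / 9! → 1/630; sum: t=0:+1/96 = 1/96; 3j²(2 2 4; 0 -2 2) = Δ·Π!·Σ² = 1/42  (sign +1)
B: Δ: 0! 4! 4! / 9! → 1/630; sum: t=0:+1/144 = 1/144; 3j²(2 2 4; 2 -1 -1) = Δ·Π!·Σ² = 1/126  (sign -1)
I_A²/I_B² = (1/42)/(1/126) = 3/1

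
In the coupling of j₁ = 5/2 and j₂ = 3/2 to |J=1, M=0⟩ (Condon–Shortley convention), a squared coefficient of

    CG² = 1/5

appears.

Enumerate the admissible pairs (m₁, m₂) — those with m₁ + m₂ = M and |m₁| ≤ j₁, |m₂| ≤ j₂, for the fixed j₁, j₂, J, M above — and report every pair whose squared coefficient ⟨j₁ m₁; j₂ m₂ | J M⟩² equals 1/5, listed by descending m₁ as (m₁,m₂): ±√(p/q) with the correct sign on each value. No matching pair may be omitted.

Admissible pairs with m₁+m₂ = M = 0: (-3/2,3/2), (-1/2,1/2), (1/2,-1/2), (3/2,-3/2)
  (m₁,m₂)=(3/2,-3/2): CG² = 1/5, CG = +√(1/5)   ← matches the target
  (m₁,m₂)=(1/2,-1/2): CG² = 3/10, CG = −√(3/10)
  (m₁,m₂)=(-1/2,1/2): CG² = 3/10, CG = +√(3/10)
  (m₁,m₂)=(-3/2,3/2): CG² = 1/5, CG = −√(1/5)   ← matches the target
Pairs with CG² = 1/5: (3/2,-3/2): +√(1/5); (-3/2,3/2): −√(1/5)

(3/2,-3/2): +√(1/5); (-3/2,3/2): −√(1/5)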